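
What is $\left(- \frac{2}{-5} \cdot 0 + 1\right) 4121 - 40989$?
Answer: $-36868$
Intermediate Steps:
$\left(- \frac{2}{-5} \cdot 0 + 1\right) 4121 - 40989 = \left(\left(-2\right) \left(- \frac{1}{5}\right) 0 + 1\right) 4121 - 40989 = \left(\frac{2}{5} \cdot 0 + 1\right) 4121 - 40989 = \left(0 + 1\right) 4121 - 40989 = 1 \cdot 4121 - 40989 = 4121 - 40989 = -36868$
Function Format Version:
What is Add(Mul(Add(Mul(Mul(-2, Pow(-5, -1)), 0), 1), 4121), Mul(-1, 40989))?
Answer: -36868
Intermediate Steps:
Add(Mul(Add(Mul(Mul(-2, Pow(-5, -1)), 0), 1), 4121), Mul(-1, 40989)) = Add(Mul(Add(Mul(Mul(-2, Rational(-1, 5)), 0), 1), 4121), -40989) = Add(Mul(Add(Mul(Rational(2, 5), 0), 1), 4121), -40989) = Add(Mul(Add(0, 1), 4121), -40989) = Add(Mul(1, 4121), -40989) = Add(4121, -40989) = -36868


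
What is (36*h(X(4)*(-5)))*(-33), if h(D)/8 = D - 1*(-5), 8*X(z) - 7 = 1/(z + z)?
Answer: -10395/2 ≈ -5197.5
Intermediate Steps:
X(z) = 7/8 + 1/(16*z) (X(z) = 7/8 + 1/(8*(z + z)) = 7/8 + 1/(8*((2*z))) = 7/8 + (1/(2*z))/8 = 7/8 + 1/(16*z))
h(D) = 40 + 8*D (h(D) = 8*(D - 1*(-5)) = 8*(D + 5) = 8*(5 + D) = 40 + 8*D)
(36*h(X(4)*(-5)))*(-33) = (36*(40 + 8*(((1/16)*(1 + 14*4)/4)*(-5))))*(-33) = (36*(40 + 8*(((1/16)*(¼)*(1 + 56))*(-5))))*(-33) = (36*(40 + 8*(((1/16)*(¼)*57)*(-5))))*(-33) = (36*(40 + 8*((57/64)*(-5))))*(-33) = (36*(40 + 8*(-285/64)))*(-33) = (36*(40 - 285/8))*(-33) = (36*(35/8))*(-33) = (315/2)*(-33) = -10395/2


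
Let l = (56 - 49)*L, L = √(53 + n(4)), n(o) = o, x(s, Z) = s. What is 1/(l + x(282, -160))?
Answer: 94/25577 - 7*√57/76731 ≈ 0.0029864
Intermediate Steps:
L = √57 (L = √(53 + 4) = √57 ≈ 7.5498)
l = 7*√57 (l = (56 - 49)*√57 = 7*√57 ≈ 52.849)
1/(l + x(282, -160)) = 1/(7*√57 + 282) = 1/(282 + 7*√57)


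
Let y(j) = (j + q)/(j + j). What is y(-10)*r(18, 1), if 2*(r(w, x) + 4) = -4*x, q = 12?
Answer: ⅗ ≈ 0.60000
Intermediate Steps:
r(w, x) = -4 - 2*x (r(w, x) = -4 + (-4*x)/2 = -4 - 2*x)
y(j) = (12 + j)/(2*j) (y(j) = (j + 12)/(j + j) = (12 + j)/((2*j)) = (12 + j)*(1/(2*j)) = (12 + j)/(2*j))
y(-10)*r(18, 1) = ((½)*(12 - 10)/(-10))*(-4 - 2*1) = ((½)*(-⅒)*2)*(-4 - 2) = -⅒*(-6) = ⅗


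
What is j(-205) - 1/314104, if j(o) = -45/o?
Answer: 2826895/12878264 ≈ 0.21951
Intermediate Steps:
j(-205) - 1/314104 = -45/(-205) - 1/314104 = -45*(-1/205) - 1*1/314104 = 9/41 - 1/314104 = 2826895/12878264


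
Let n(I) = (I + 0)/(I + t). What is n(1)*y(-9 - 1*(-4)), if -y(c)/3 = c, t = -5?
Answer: -15/4 ≈ -3.7500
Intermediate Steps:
y(c) = -3*c
n(I) = I/(-5 + I) (n(I) = (I + 0)/(I - 5) = I/(-5 + I))
n(1)*y(-9 - 1*(-4)) = (1/(-5 + 1))*(-3*(-9 - 1*(-4))) = (1/(-4))*(-3*(-9 + 4)) = (1*(-¼))*(-3*(-5)) = -¼*15 = -15/4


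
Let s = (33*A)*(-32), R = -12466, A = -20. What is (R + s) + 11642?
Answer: 20296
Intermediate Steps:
s = 21120 (s = (33*(-20))*(-32) = -660*(-32) = 21120)
(R + s) + 11642 = (-12466 + 21120) + 11642 = 8654 + 11642 = 20296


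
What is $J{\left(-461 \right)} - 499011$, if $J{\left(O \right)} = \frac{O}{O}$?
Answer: $-499010$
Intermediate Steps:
$J{\left(O \right)} = 1$
$J{\left(-461 \right)} - 499011 = 1 - 499011 = -499010$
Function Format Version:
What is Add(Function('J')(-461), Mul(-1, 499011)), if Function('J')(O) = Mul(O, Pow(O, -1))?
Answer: -499010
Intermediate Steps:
Function('J')(O) = 1
Add(Function('J')(-461), Mul(-1, 499011)) = Add(1, Mul(-1, 499011)) = Add(1, -499011) = -499010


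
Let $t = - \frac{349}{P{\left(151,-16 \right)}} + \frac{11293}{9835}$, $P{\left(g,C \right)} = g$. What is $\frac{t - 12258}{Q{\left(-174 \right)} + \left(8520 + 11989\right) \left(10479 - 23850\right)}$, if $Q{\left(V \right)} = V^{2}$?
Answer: $\frac{6068633034}{135734572559285} \approx 4.471 \cdot 10^{-5}$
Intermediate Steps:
$t = - \frac{1727172}{1485085}$ ($t = - \frac{349}{151} + \frac{11293}{9835} = - \frac{1727172}{1485085} \approx -1.163$)
$\frac{t - 12258}{Q{\left(-174 \right)} + \left(8520 + 11989\right) \left(10479 - 23850\right)} = \frac{- \frac{1727172}{1485085} - 12258}{\left(-174\right)^{2} + \left(8520 + 11989\right) \left(10479 - 23850\right)} = - \frac{18205899102}{1485085 \left(30276 + 20509 \left(-13371\right)\right)} = - \frac{18205899102}{1485085 \left(30276 - 274225839\right)} = - \frac{18205899102}{1485085 \left(-274195563\right)} = \left(- \frac{18205899102}{1485085}\right) \left(- \frac{1}{274195563}\right) = \frac{6068633034}{135734572559285}$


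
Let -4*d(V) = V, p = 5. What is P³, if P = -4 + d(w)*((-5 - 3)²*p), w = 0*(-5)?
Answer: -64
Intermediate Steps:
w = 0
d(V) = -V/4
P = -4 (P = -4 + (-¼*0)*((-5 - 3)²*5) = -4 + 0*((-8)²*5) = -4 + 0*(64*5) = -4 + 0*320 = -4 + 0 = -4)
P³ = (-4)³ = -64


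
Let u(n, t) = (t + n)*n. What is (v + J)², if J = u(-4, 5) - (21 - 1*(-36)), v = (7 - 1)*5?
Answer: 961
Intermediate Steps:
v = 30 (v = 6*5 = 30)
u(n, t) = n*(n + t) (u(n, t) = (n + t)*n = n*(n + t))
J = -61 (J = -4*(-4 + 5) - (21 - 1*(-36)) = -4*1 - (21 + 36) = -4 - 1*57 = -4 - 57 = -61)
(v + J)² = (30 - 61)² = (-31)² = 961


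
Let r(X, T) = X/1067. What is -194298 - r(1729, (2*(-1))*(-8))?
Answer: -207317695/1067 ≈ -1.9430e+5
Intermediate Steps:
r(X, T) = X/1067 (r(X, T) = X*(1/1067) = X/1067)
-194298 - r(1729, (2*(-1))*(-8)) = -194298 - 1729/1067 = -207317695/1067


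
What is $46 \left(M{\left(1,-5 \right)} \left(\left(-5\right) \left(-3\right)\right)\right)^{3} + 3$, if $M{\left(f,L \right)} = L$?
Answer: $-19406247$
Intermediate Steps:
$46 \left(M{\left(1,-5 \right)} \left(\left(-5\right) \left(-3\right)\right)\right)^{3} + 3 = 46 \left(- 5 \left(\left(-5\right) \left(-3\right)\right)\right)^{3} + 3 = 46 \left(\left(-5\right) 15\right)^{3} + 3 = 46 \left(-75\right)^{3} + 3 = 46 \left(-421875\right) + 3 = -19406250 + 3 = -19406247$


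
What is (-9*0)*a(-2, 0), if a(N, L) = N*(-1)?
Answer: 0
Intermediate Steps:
a(N, L) = -N
(-9*0)*a(-2, 0) = (-9*0)*(-1*(-2)) = 0*2 = 0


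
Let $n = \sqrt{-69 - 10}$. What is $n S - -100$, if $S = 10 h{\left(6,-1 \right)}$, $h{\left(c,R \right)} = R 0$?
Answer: $100$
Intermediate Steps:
$h{\left(c,R \right)} = 0$
$n = i \sqrt{79}$ ($n = \sqrt{-79} = i \sqrt{79} \approx 8.8882 i$)
$S = 0$ ($S = 10 \cdot 0 = 0$)
$n S - -100 = i \sqrt{79} \cdot 0 - -100 = 0 + 100 = 100$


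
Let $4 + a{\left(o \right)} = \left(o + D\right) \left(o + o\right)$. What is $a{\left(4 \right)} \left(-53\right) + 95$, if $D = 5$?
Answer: $-3509$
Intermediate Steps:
$a{\left(o \right)} = -4 + 2 o \left(5 + o\right)$ ($a{\left(o \right)} = -4 + \left(o + 5\right) \left(o + o\right) = -4 + \left(5 + o\right) 2 o = -4 + 2 o \left(5 + o\right)$)
$a{\left(4 \right)} \left(-53\right) + 95 = \left(-4 + 2 \cdot 4^{2} + 10 \cdot 4\right) \left(-53\right) + 95 = \left(-4 + 2 \cdot 16 + 40\right) \left(-53\right) + 95 = \left(-4 + 32 + 40\right) \left(-53\right) + 95 = 68 \left(-53\right) + 95 = -3604 + 95 = -3509$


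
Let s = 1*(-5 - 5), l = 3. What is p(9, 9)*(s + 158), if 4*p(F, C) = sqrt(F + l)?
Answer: 74*sqrt(3) ≈ 128.17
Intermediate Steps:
p(F, C) = sqrt(3 + F)/4 (p(F, C) = sqrt(F + 3)/4 = sqrt(3 + F)/4)
s = -10 (s = 1*(-10) = -10)
p(9, 9)*(s + 158) = (sqrt(3 + 9)/4)*(-10 + 158) = (sqrt(12)/4)*148 = ((2*sqrt(3))/4)*148 = (sqrt(3)/2)*148 = 74*sqrt(3)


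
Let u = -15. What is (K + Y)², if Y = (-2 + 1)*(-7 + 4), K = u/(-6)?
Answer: 121/4 ≈ 30.250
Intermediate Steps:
K = 5/2 (K = -15/(-6) = -15*(-⅙) = 5/2 ≈ 2.5000)
Y = 3 (Y = -1*(-3) = 3)
(K + Y)² = (5/2 + 3)² = (11/2)² = 121/4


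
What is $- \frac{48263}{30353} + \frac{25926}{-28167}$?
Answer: $- \frac{715451933}{284984317} \approx -2.5105$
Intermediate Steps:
$- \frac{48263}{30353} + \frac{25926}{-28167} = \left(-48263\right) \frac{1}{30353} + 25926 \left(- \frac{1}{28167}\right) = - \frac{48263}{30353} - \frac{8642}{9389} = - \frac{715451933}{284984317}$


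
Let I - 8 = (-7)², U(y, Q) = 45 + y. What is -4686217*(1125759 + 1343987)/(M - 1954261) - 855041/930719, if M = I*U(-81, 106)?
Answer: 10771921957324180325/1820777679047 ≈ 5.9161e+6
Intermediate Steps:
I = 57 (I = 8 + (-7)² = 8 + 49 = 57)
M = -2052 (M = 57*(45 - 81) = 57*(-36) = -2052)
-4686217*(1125759 + 1343987)/(M - 1954261) - 855041/930719 = -4686217*(1125759 + 1343987)/(-2052 - 1954261) - 855041/930719 = -4686217/((-1956313/2469746)) - 855041*1/930719 = -4686217/((-1956313*1/2469746)) - 855041/930719 = -4686217/(-1956313/2469746) - 855041/930719 = -4686217*(-2469746/1956313) - 855041/930719 = 11573765690882/1956313 - 855041/930719 = 10771921957324180325/1820777679047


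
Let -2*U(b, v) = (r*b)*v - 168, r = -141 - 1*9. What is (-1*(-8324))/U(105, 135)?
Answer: 8324/1063209 ≈ 0.0078291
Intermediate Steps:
r = -150 (r = -141 - 9 = -150)
U(b, v) = 84 + 75*b*v (U(b, v) = -((-150*b)*v - 168)/2 = -(-150*b*v - 168)/2 = -(-168 - 150*b*v)/2 = 84 + 75*b*v)
(-1*(-8324))/U(105, 135) = (-1*(-8324))/(84 + 75*105*135) = 8324/(84 + 1063125) = 8324/1063209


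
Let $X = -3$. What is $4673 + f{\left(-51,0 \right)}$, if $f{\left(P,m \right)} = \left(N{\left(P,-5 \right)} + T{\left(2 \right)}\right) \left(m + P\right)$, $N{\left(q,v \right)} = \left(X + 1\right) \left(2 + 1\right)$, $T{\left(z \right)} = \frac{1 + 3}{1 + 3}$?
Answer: $4928$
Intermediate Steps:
$T{\left(z \right)} = 1$ ($T{\left(z \right)} = \frac{4}{4} = 4 \cdot \frac{1}{4} = 1$)
$N{\left(q,v \right)} = -6$ ($N{\left(q,v \right)} = \left(-3 + 1\right) \left(2 + 1\right) = \left(-2\right) 3 = -6$)
$f{\left(P,m \right)} = - 5 P - 5 m$ ($f{\left(P,m \right)} = \left(-6 + 1\right) \left(m + P\right) = - 5 \left(P + m\right) = - 5 P - 5 m$)
$4673 + f{\left(-51,0 \right)} = 4673 - -255 = 4673 + \left(255 + 0\right) = 4673 + 255 = 4928$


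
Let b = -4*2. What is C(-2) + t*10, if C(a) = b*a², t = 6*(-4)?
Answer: -272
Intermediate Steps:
t = -24
b = -8
C(a) = -8*a²
C(-2) + t*10 = -8*(-2)² - 24*10 = -8*4 - 240 = -32 - 240 = -272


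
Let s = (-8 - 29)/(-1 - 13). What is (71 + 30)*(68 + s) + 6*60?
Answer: 104929/14 ≈ 7494.9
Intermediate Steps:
s = 37/14 (s = -37/(-14) = -37*(-1/14) = 37/14 ≈ 2.6429)
(71 + 30)*(68 + s) + 6*60 = (71 + 30)*(68 + 37/14) + 6*60 = 101*(989/14) + 360 = 99889/14 + 360 = 104929/14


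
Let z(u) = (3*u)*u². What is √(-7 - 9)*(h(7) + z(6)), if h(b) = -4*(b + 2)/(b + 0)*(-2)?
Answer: 18432*I/7 ≈ 2633.1*I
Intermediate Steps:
z(u) = 3*u³
h(b) = 8*(2 + b)/b (h(b) = -4*(2 + b)/b*(-2) = 8*(2 + b)/b)
√(-7 - 9)*(h(7) + z(6)) = √(-7 - 9)*((8 + 16/7) + 3*6³) = √(-16)*((8 + 16*(⅐)) + 3*216) = (4*I)*((8 + 16/7) + 648) = (4*I)*(72/7 + 648) = (4*I)*(4608/7) = 18432*I/7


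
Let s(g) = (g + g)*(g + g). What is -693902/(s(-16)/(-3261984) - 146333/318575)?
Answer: 22534175855032050/14926941421 ≈ 1.5096e+6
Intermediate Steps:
s(g) = 4*g² (s(g) = (2*g)*(2*g) = 4*g²)
-693902/(s(-16)/(-3261984) - 146333/318575) = -693902/((4*(-16)²)/(-3261984) - 146333/318575) = -693902/((4*256)*(-1/3261984) - 146333*1/318575) = -693902/(1024*(-1/3261984) - 146333/318575) = -693902/(-32/101937 - 146333/318575) = -693902/(-14926941421/32474579775) = -693902*(-32474579775/14926941421) = 22534175855032050/14926941421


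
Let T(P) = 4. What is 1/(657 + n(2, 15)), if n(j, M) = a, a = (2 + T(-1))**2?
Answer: 1/693 ≈ 0.0014430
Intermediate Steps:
a = 36 (a = (2 + 4)**2 = 6**2 = 36)
n(j, M) = 36
1/(657 + n(2, 15)) = 1/(657 + 36) = 1/693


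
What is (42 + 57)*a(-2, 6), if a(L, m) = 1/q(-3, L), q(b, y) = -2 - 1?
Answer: -33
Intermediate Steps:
q(b, y) = -3
a(L, m) = -⅓ (a(L, m) = 1/(-3) = -⅓)
(42 + 57)*a(-2, 6) = (42 + 57)*(-⅓) = 99*(-⅓) = -33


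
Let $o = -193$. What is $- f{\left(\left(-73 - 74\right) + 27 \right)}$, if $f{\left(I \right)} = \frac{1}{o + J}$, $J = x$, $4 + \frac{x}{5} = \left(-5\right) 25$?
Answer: $\frac{1}{838} \approx 0.0011933$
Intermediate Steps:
$x = -645$ ($x = -20 + 5 \left(\left(-5\right) 25\right) = -20 + 5 \left(-125\right) = -20 - 625 = -645$)
$J = -645$
$f{\left(I \right)} = - \frac{1}{838}$ ($f{\left(I \right)} = \frac{1}{-193 - 645} = \frac{1}{-838} = - \frac{1}{838}$)
$- f{\left(\left(-73 - 74\right) + 27 \right)} = \left(-1\right) \left(- \frac{1}{838}\right) = \frac{1}{838}$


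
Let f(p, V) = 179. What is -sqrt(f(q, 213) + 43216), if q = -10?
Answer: -sqrt(43395) ≈ -208.31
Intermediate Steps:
-sqrt(f(q, 213) + 43216) = -sqrt(179 + 43216) = -sqrt(43395)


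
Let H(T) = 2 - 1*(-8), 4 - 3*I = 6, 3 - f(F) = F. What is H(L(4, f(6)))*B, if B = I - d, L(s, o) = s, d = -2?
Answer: 40/3 ≈ 13.333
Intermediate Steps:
f(F) = 3 - F
I = -⅔ (I = 4/3 - ⅓*6 = 4/3 - 2 = -⅔ ≈ -0.66667)
H(T) = 10 (H(T) = 2 + 8 = 10)
B = 4/3 (B = -⅔ - 1*(-2) = -⅔ + 2 = 4/3 ≈ 1.3333)
H(L(4, f(6)))*B = 10*(4/3) = 40/3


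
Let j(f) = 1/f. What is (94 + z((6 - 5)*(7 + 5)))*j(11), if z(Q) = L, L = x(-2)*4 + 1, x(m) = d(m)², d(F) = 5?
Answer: 195/11 ≈ 17.727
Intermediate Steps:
x(m) = 25 (x(m) = 5² = 25)
L = 101 (L = 25*4 + 1 = 100 + 1 = 101)
z(Q) = 101
(94 + z((6 - 5)*(7 + 5)))*j(11) = (94 + 101)/11 = 195*(1/11) = 195/11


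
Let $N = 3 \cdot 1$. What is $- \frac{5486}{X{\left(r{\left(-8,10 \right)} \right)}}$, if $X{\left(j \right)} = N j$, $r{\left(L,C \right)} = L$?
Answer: $\frac{2743}{12} \approx 228.58$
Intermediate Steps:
$N = 3$
$X{\left(j \right)} = 3 j$
$- \frac{5486}{X{\left(r{\left(-8,10 \right)} \right)}} = - \frac{5486}{3 \left(-8\right)} = - \frac{5486}{-24} = \left(-5486\right) \left(- \frac{1}{24}\right) = \frac{2743}{12}$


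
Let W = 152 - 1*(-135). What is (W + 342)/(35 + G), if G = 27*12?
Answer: 629/359 ≈ 1.7521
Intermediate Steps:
G = 324
W = 287 (W = 152 + 135 = 287)
(W + 342)/(35 + G) = (287 + 342)/(35 + 324) = 629/359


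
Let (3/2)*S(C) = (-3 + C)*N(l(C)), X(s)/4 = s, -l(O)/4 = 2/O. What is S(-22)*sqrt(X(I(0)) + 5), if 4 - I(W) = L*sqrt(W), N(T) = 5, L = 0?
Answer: -250*sqrt(21)/3 ≈ -381.88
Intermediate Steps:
l(O) = -8/O
I(W) = 4 (I(W) = 4 - 0*sqrt(W) = 4 - 1*0 = 4 + 0 = 4)
X(s) = 4*s
S(C) = -10 + 10*C/3 (S(C) = 2*((-3 + C)*5)/3 = 2*(-15 + 5*C)/3 = -10 + 10*C/3)
S(-22)*sqrt(X(I(0)) + 5) = (-10 + (10/3)*(-22))*sqrt(4*4 + 5) = (-10 - 220/3)*sqrt(16 + 5) = -250*sqrt(21)/3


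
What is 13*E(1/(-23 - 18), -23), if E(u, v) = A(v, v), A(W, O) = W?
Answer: -299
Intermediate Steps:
E(u, v) = v
13*E(1/(-23 - 18), -23) = 13*(-23) = -299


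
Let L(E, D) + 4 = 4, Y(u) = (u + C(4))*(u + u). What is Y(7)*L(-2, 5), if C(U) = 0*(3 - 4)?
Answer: 0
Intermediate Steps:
C(U) = 0 (C(U) = 0*(-1) = 0)
Y(u) = 2*u**2 (Y(u) = (u + 0)*(u + u) = u*(2*u) = 2*u**2)
L(E, D) = 0 (L(E, D) = -4 + 4 = 0)
Y(7)*L(-2, 5) = (2*7**2)*0 = (2*49)*0 = 98*0 = 0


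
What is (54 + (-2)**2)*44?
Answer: 2552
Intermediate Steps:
(54 + (-2)**2)*44 = (54 + 4)*44 = 58*44 = 2552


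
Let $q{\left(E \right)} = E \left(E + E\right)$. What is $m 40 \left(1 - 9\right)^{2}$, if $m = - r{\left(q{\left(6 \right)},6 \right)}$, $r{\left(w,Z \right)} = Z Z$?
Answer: $-92160$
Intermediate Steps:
$q{\left(E \right)} = 2 E^{2}$ ($q{\left(E \right)} = E 2 E = 2 E^{2}$)
$r{\left(w,Z \right)} = Z^{2}$
$m = -36$ ($m = - 6^{2} = \left(-1\right) 36 = -36$)
$m 40 \left(1 - 9\right)^{2} = \left(-36\right) 40 \left(1 - 9\right)^{2} = - 1440 \left(1 - 9\right)^{2} = - 1440 \left(-8\right)^{2} = \left(-1440\right) 64 = -92160$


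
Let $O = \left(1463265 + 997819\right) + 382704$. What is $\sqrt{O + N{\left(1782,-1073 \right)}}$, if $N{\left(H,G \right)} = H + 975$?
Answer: $\sqrt{2846545} \approx 1687.2$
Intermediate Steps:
$N{\left(H,G \right)} = 975 + H$
$O = 2843788$ ($O = 2461084 + 382704 = 2843788$)
$\sqrt{O + N{\left(1782,-1073 \right)}} = \sqrt{2843788 + \left(975 + 1782\right)} = \sqrt{2843788 + 2757} = \sqrt{2846545}$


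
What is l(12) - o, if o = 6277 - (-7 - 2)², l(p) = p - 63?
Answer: -6247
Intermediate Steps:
l(p) = -63 + p
o = 6196 (o = 6277 - 1*(-9)² = 6277 - 1*81 = 6277 - 81 = 6196)
l(12) - o = (-63 + 12) - 1*6196 = -51 - 6196 = -6247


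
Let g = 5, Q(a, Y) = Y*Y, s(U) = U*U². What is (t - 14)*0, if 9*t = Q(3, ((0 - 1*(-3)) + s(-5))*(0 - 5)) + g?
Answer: 0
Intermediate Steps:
s(U) = U³
Q(a, Y) = Y²
t = 41345 (t = ((((0 - 1*(-3)) + (-5)³)*(0 - 5))² + 5)/9 = ((((0 + 3) - 125)*(-5))² + 5)/9 = (((3 - 125)*(-5))² + 5)/9 = ((-122*(-5))² + 5)/9 = (610² + 5)/9 = (372100 + 5)/9 = (⅑)*372105 = 41345)
(t - 14)*0 = (41345 - 14)*0 = 41331*0 = 0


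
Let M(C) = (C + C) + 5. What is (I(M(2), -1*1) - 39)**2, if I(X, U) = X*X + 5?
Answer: 2209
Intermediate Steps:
M(C) = 5 + 2*C (M(C) = 2*C + 5 = 5 + 2*C)
I(X, U) = 5 + X**2 (I(X, U) = X**2 + 5 = 5 + X**2)
(I(M(2), -1*1) - 39)**2 = ((5 + (5 + 2*2)**2) - 39)**2 = ((5 + (5 + 4)**2) - 39)**2 = ((5 + 9**2) - 39)**2 = ((5 + 81) - 39)**2 = (86 - 39)**2 = 47**2 = 2209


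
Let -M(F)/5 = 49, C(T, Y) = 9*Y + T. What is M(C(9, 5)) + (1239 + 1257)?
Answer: 2251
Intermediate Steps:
C(T, Y) = T + 9*Y
M(F) = -245 (M(F) = -5*49 = -245)
M(C(9, 5)) + (1239 + 1257) = -245 + (1239 + 1257) = -245 + 2496 = 2251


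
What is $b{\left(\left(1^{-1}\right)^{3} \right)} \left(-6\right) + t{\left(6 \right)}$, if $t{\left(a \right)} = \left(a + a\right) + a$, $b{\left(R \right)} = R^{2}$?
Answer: $12$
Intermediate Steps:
$t{\left(a \right)} = 3 a$ ($t{\left(a \right)} = 2 a + a = 3 a$)
$b{\left(\left(1^{-1}\right)^{3} \right)} \left(-6\right) + t{\left(6 \right)} = \left(\left(1^{-1}\right)^{3}\right)^{2} \left(-6\right) + 3 \cdot 6 = \left(1^{3}\right)^{2} \left(-6\right) + 18 = 1^{2} \left(-6\right) + 18 = 1 \left(-6\right) + 18 = -6 + 18 = 12$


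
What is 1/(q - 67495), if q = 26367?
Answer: -1/41128 ≈ -2.4314e-5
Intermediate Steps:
1/(q - 67495) = 1/(26367 - 67495) = 1/(-41128) = -1/41128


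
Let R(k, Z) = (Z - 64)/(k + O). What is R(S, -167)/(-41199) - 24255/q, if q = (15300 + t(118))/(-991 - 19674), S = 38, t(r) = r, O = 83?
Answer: 75717243396151/2329089334 ≈ 32509.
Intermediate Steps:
R(k, Z) = (-64 + Z)/(83 + k) (R(k, Z) = (Z - 64)/(k + 83) = (-64 + Z)/(83 + k))
q = -15418/20665 (q = (15300 + 118)/(-991 - 19674) = 15418/(-20665) = 15418*(-1/20665) = -15418/20665 ≈ -0.74609)
R(S, -167)/(-41199) - 24255/q = ((-64 - 167)/(83 + 38))/(-41199) - 24255/(-15418/20665) = (-231/121)*(-1/41199) - 24255*(-20665/15418) = ((1/121)*(-231))*(-1/41199) + 501229575/15418 = -21/11*(-1/41199) + 501229575/15418 = 7/151063 + 501229575/15418 = 75717243396151/2329089334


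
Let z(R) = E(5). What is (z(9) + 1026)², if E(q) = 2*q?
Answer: 1073296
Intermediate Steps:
z(R) = 10 (z(R) = 2*5 = 10)
(z(9) + 1026)² = (10 + 1026)² = 1036² = 1073296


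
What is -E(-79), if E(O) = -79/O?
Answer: -1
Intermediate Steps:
-E(-79) = -(-79)/(-79) = -(-79)*(-1)/79 = -1*1 = -1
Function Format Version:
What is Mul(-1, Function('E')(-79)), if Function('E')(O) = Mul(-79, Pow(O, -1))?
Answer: -1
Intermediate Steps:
Mul(-1, Function('E')(-79)) = Mul(-1, Mul(-79, Pow(-79, -1))) = Mul(-1, Mul(-79, Rational(-1, 79))) = Mul(-1, 1) = -1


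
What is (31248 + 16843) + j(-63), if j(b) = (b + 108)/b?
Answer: 336632/7 ≈ 48090.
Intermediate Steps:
j(b) = (108 + b)/b
(31248 + 16843) + j(-63) = (31248 + 16843) + (108 - 63)/(-63) = 48091 - 1/63*45 = 48091 - 5/7 = 336632/7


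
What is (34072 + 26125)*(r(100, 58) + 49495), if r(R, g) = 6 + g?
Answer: 2983303123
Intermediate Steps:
(34072 + 26125)*(r(100, 58) + 49495) = (34072 + 26125)*((6 + 58) + 49495) = 60197*(64 + 49495) = 60197*49559 = 2983303123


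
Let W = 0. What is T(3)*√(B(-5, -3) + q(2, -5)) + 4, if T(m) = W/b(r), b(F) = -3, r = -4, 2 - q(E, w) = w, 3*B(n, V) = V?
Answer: 4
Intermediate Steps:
B(n, V) = V/3
q(E, w) = 2 - w
T(m) = 0 (T(m) = 0/(-3) = 0*(-⅓) = 0)
T(3)*√(B(-5, -3) + q(2, -5)) + 4 = 0*√((⅓)*(-3) + (2 - 1*(-5))) + 4 = 0*√(-1 + (2 + 5)) + 4 = 0*√(-1 + 7) + 4 = 0*√6 + 4 = 0 + 4 = 4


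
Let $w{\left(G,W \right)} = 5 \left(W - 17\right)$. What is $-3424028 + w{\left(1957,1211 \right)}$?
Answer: $-3418058$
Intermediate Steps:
$w{\left(G,W \right)} = -85 + 5 W$ ($w{\left(G,W \right)} = 5 \left(-17 + W\right) = -85 + 5 W$)
$-3424028 + w{\left(1957,1211 \right)} = -3424028 + \left(-85 + 5 \cdot 1211\right) = -3424028 + \left(-85 + 6055\right) = -3424028 + 5970 = -3418058$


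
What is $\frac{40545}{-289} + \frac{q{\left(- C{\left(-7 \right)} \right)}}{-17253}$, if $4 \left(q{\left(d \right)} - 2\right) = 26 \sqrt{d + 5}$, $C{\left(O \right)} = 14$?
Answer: $- \frac{41148439}{293301} - \frac{13 i}{11502} \approx -140.29 - 0.0011302 i$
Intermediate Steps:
$q{\left(d \right)} = 2 + \frac{13 \sqrt{5 + d}}{2}$ ($q{\left(d \right)} = 2 + \frac{26 \sqrt{d + 5}}{4} = 2 + \frac{26 \sqrt{5 + d}}{4} = 2 + \frac{13 \sqrt{5 + d}}{2}$)
$\frac{40545}{-289} + \frac{q{\left(- C{\left(-7 \right)} \right)}}{-17253} = \frac{40545}{-289} + \frac{2 + \frac{13 \sqrt{5 - 14}}{2}}{-17253} = 40545 \left(- \frac{1}{289}\right) + \left(2 + \frac{13 \sqrt{5 - 14}}{2}\right) \left(- \frac{1}{17253}\right) = - \frac{2385}{17} + \left(2 + \frac{13 \sqrt{-9}}{2}\right) \left(- \frac{1}{17253}\right) = - \frac{2385}{17} + \left(2 + \frac{13 \cdot 3 i}{2}\right) \left(- \frac{1}{17253}\right) = - \frac{2385}{17} + \left(2 + \frac{39 i}{2}\right) \left(- \frac{1}{17253}\right) = - \frac{2385}{17} - \left(\frac{2}{17253} + \frac{13 i}{11502}\right) = - \frac{41148439}{293301} - \frac{13 i}{11502}$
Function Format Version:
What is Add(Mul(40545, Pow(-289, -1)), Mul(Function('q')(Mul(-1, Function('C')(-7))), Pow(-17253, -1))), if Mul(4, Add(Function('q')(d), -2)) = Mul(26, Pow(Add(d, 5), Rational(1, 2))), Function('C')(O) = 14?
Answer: Add(Rational(-41148439, 293301), Mul(Rational(-13, 11502), I)) ≈ Add(-140.29, Mul(-0.0011302, I))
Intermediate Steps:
Function('q')(d) = Add(2, Mul(Rational(13, 2), Pow(Add(5, d), Rational(1, 2)))) (Function('q')(d) = Add(2, Mul(Rational(1, 4), Mul(26, Pow(Add(d, 5), Rational(1, 2))))) = Add(2, Mul(Rational(1, 4), Mul(26, Pow(Add(5, d), Rational(1, 2))))) = Add(2, Mul(Rational(13, 2), Pow(Add(5, d), Rational(1, 2)))))
Add(Mul(40545, Pow(-289, -1)), Mul(Function('q')(Mul(-1, Function('C')(-7))), Pow(-17253, -1))) = Add(Mul(40545, Pow(-289, -1)), Mul(Add(2, Mul(Rational(13, 2), Pow(Add(5, Mul(-1, 14)), Rational(1, 2)))), Pow(-17253, -1))) = Add(Mul(40545, Rational(-1, 289)), Mul(Add(2, Mul(Rational(13, 2), Pow(Add(5, -14), Rational(1, 2)))), Rational(-1, 17253))) = Add(Rational(-2385, 17), Mul(Add(2, Mul(Rational(13, 2), Pow(-9, Rational(1, 2)))), Rational(-1, 17253))) = Add(Rational(-2385, 17), Mul(Add(2, Mul(Rational(13, 2), Mul(3, I))), Rational(-1, 17253))) = Add(Rational(-2385, 17), Mul(Add(2, Mul(Rational(39, 2), I)), Rational(-1, 17253))) = Add(Rational(-2385, 17), Add(Rational(-2, 17253), Mul(Rational(-13, 11502), I))) = Add(Rational(-41148439, 293301), Mul(Rational(-13, 11502), I))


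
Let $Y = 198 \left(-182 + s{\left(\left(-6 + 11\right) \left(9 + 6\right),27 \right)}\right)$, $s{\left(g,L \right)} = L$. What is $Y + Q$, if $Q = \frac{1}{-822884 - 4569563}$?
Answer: $- \frac{165494198431}{5392447} \approx -30690.0$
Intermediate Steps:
$Q = - \frac{1}{5392447}$ ($Q = \frac{1}{-5392447} = - \frac{1}{5392447} \approx -1.8544 \cdot 10^{-7}$)
$Y = -30690$ ($Y = 198 \left(-182 + 27\right) = 198 \left(-155\right) = -30690$)
$Y + Q = -30690 - \frac{1}{5392447} = - \frac{165494198431}{5392447}$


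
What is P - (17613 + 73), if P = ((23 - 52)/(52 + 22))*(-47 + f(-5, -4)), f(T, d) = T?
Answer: -653628/37 ≈ -17666.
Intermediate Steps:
P = 754/37 (P = ((23 - 52)/(52 + 22))*(-47 - 5) = -29/74*(-52) = 754/37 ≈ 20.378)
P - (17613 + 73) = 754/37 - (17613 + 73) = 754/37 - 1*17686 = 754/37 - 17686 = -653628/37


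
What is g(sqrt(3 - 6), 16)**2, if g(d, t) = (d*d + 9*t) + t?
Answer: 24649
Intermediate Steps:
g(d, t) = d**2 + 10*t (g(d, t) = (d**2 + 9*t) + t = d**2 + 10*t)
g(sqrt(3 - 6), 16)**2 = ((sqrt(3 - 6))**2 + 10*16)**2 = ((sqrt(-3))**2 + 160)**2 = ((I*sqrt(3))**2 + 160)**2 = (-3 + 160)**2 = 157**2 = 24649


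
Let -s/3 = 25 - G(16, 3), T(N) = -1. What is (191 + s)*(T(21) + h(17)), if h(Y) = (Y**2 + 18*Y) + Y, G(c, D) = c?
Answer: 100204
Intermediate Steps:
s = -27 (s = -3*(25 - 1*16) = -3*(25 - 16) = -3*9 = -27)
h(Y) = Y**2 + 19*Y
(191 + s)*(T(21) + h(17)) = (191 - 27)*(-1 + 17*(19 + 17)) = 164*(-1 + 17*36) = 164*(-1 + 612) = 164*611 = 100204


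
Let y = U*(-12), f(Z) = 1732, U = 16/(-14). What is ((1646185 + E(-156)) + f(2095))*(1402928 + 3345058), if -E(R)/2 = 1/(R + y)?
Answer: 649415813687763/83 ≈ 7.8243e+12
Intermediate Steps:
U = -8/7 (U = 16*(-1/14) = -8/7 ≈ -1.1429)
y = 96/7 (y = -8/7*(-12) = 96/7 ≈ 13.714)
E(R) = -2/(96/7 + R) (E(R) = -2/(R + 96/7) = -2/(96/7 + R))
((1646185 + E(-156)) + f(2095))*(1402928 + 3345058) = ((1646185 - 14/(96 + 7*(-156))) + 1732)*(1402928 + 3345058) = ((1646185 - 14/(96 - 1092)) + 1732)*4747986 = ((1646185 - 14/(-996)) + 1732)*4747986 = ((1646185 - 14*(-1/996)) + 1732)*4747986 = ((1646185 + 7/498) + 1732)*4747986 = (819800137/498 + 1732)*4747986 = (820662673/498)*4747986 = 649415813687763/83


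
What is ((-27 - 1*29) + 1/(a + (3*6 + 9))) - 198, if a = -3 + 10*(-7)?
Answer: -11685/46 ≈ -254.02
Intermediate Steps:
a = -73 (a = -3 - 70 = -73)
((-27 - 1*29) + 1/(a + (3*6 + 9))) - 198 = ((-27 - 1*29) + 1/(-73 + (3*6 + 9))) - 198 = ((-27 - 29) + 1/(-73 + (18 + 9))) - 198 = (-56 + 1/(-73 + 27)) - 198 = (-56 + 1/(-46)) - 198 = (-56 - 1/46) - 198 = -2577/46 - 198 = -11685/46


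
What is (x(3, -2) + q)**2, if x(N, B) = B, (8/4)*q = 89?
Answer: 7225/4 ≈ 1806.3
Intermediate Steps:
q = 89/2 (q = (1/2)*89 = 89/2 ≈ 44.500)
(x(3, -2) + q)**2 = (-2 + 89/2)**2 = (85/2)**2 = 7225/4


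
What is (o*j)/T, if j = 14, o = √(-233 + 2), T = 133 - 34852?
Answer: -14*I*√231/34719 ≈ -0.0061287*I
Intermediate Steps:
T = -34719
o = I*√231 (o = √(-231) = I*√231 ≈ 15.199*I)
(o*j)/T = ((I*√231)*14)/(-34719) = (14*I*√231)*(-1/34719) = -14*I*√231/34719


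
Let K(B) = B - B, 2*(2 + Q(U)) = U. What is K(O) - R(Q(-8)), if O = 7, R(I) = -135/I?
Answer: -45/2 ≈ -22.500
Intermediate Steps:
Q(U) = -2 + U/2
K(B) = 0
K(O) - R(Q(-8)) = 0 - (-135)/(-2 + (½)*(-8)) = 0 - (-135)/(-2 - 4) = 0 - (-135)/(-6) = 0 - (-135)*(-1)/6 = 0 - 1*45/2 = 0 - 45/2 = -45/2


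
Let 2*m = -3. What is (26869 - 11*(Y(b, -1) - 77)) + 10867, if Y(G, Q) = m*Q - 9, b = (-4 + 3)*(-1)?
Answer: 77331/2 ≈ 38666.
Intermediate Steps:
m = -3/2 (m = (1/2)*(-3) = -3/2 ≈ -1.5000)
b = 1 (b = -1*(-1) = 1)
Y(G, Q) = -9 - 3*Q/2 (Y(G, Q) = -3*Q/2 - 9 = -9 - 3*Q/2)
(26869 - 11*(Y(b, -1) - 77)) + 10867 = (26869 - 11*((-9 - 3/2*(-1)) - 77)) + 10867 = (26869 - 11*((-9 + 3/2) - 77)) + 10867 = (26869 - 11*(-15/2 - 77)) + 10867 = (26869 - 11*(-169/2)) + 10867 = (26869 + 1859/2) + 10867 = 55597/2 + 10867 = 77331/2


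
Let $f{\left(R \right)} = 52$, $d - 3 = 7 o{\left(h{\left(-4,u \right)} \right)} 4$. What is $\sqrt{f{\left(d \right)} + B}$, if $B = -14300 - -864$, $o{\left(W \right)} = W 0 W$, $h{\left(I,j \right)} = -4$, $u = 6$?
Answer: $2 i \sqrt{3346} \approx 115.69 i$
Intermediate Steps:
$o{\left(W \right)} = 0$ ($o{\left(W \right)} = 0 W = 0$)
$d = 3$ ($d = 3 + 7 \cdot 0 \cdot 4 = 3 + 0 \cdot 4 = 3 + 0 = 3$)
$B = -13436$ ($B = -14300 + 864 = -13436$)
$\sqrt{f{\left(d \right)} + B} = \sqrt{52 - 13436} = \sqrt{-13384} = 2 i \sqrt{3346}$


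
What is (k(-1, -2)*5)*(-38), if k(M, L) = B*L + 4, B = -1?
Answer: -1140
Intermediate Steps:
k(M, L) = 4 - L (k(M, L) = -L + 4 = 4 - L)
(k(-1, -2)*5)*(-38) = ((4 - 1*(-2))*5)*(-38) = ((4 + 2)*5)*(-38) = (6*5)*(-38) = 30*(-38) = -1140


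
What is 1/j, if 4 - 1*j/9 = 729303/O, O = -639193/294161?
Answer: 639193/1930815508995 ≈ 3.3105e-7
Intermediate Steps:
O = -639193/294161 (O = -639193*1/294161 = -639193/294161 ≈ -2.1729)
j = 1930815508995/639193 (j = 36 - 6563727/(-639193/294161) = 36 - 6563727*(-294161)/639193 = 36 - 9*(-214532499783/639193) = 36 + 1930792498047/639193 = 1930815508995/639193 ≈ 3.0207e+6)
1/j = 1/(1930815508995/639193) = 639193/1930815508995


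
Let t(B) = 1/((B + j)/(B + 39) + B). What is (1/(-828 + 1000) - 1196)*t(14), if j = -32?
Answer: -10902683/124528 ≈ -87.552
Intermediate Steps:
t(B) = 1/(B + (-32 + B)/(39 + B)) (t(B) = 1/((B - 32)/(B + 39) + B) = 1/((-32 + B)/(39 + B) + B) = 1/(B + (-32 + B)/(39 + B)))
(1/(-828 + 1000) - 1196)*t(14) = (1/(-828 + 1000) - 1196)*((39 + 14)/(-32 + 14**2 + 40*14)) = (1/172 - 1196)*(53/(-32 + 196 + 560)) = (1/172 - 1196)*(53/724) = -205711*53/124528 = -205711/172*53/724 = -10902683/124528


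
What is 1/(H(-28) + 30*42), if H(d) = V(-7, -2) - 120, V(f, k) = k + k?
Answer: 1/1136 ≈ 0.00088028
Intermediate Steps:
V(f, k) = 2*k
H(d) = -124 (H(d) = 2*(-2) - 120 = -4 - 120 = -124)
1/(H(-28) + 30*42) = 1/(-124 + 30*42) = 1/(-124 + 1260) = 1/1136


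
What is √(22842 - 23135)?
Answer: I*√293 ≈ 17.117*I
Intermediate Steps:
√(22842 - 23135) = √(-293) = I*√293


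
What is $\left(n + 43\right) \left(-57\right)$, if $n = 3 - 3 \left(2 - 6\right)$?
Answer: $-3306$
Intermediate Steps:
$n = 15$ ($n = 3 - 3 \left(2 - 6\right) = 3 - -12 = 3 + 12 = 15$)
$\left(n + 43\right) \left(-57\right) = \left(15 + 43\right) \left(-57\right) = 58 \left(-57\right) = -3306$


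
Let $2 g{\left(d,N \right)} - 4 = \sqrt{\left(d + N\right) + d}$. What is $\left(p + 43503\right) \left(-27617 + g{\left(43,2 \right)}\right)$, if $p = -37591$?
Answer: $-163259880 + 5912 \sqrt{22} \approx -1.6323 \cdot 10^{8}$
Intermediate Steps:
$g{\left(d,N \right)} = 2 + \frac{\sqrt{N + 2 d}}{2}$ ($g{\left(d,N \right)} = 2 + \frac{\sqrt{\left(d + N\right) + d}}{2} = 2 + \frac{\sqrt{\left(N + d\right) + d}}{2} = 2 + \frac{\sqrt{N + 2 d}}{2}$)
$\left(p + 43503\right) \left(-27617 + g{\left(43,2 \right)}\right) = \left(-37591 + 43503\right) \left(-27617 + \left(2 + \frac{\sqrt{2 + 2 \cdot 43}}{2}\right)\right) = 5912 \left(-27617 + \left(2 + \frac{\sqrt{2 + 86}}{2}\right)\right) = 5912 \left(-27617 + \left(2 + \frac{\sqrt{88}}{2}\right)\right) = 5912 \left(-27617 + \left(2 + \frac{2 \sqrt{22}}{2}\right)\right) = 5912 \left(-27617 + \left(2 + \sqrt{22}\right)\right) = 5912 \left(-27615 + \sqrt{22}\right) = -163259880 + 5912 \sqrt{22}$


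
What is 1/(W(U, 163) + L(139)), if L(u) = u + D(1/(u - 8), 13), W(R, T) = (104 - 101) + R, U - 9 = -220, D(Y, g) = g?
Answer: -1/56 ≈ -0.017857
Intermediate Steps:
U = -211 (U = 9 - 220 = -211)
W(R, T) = 3 + R
L(u) = 13 + u (L(u) = u + 13 = 13 + u)
1/(W(U, 163) + L(139)) = 1/((3 - 211) + (13 + 139)) = 1/(-208 + 152) = 1/(-56) = -1/56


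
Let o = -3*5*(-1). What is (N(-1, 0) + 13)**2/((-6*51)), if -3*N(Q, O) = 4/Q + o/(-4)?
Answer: -2057/2592 ≈ -0.79360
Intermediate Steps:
o = 15 (o = -15*(-1) = 15)
N(Q, O) = 5/4 - 4/(3*Q) (N(Q, O) = -(4/Q + 15/(-4))/3 = -(4/Q + 15*(-1/4))/3 = -(4/Q - 15/4)/3 = -(-15/4 + 4/Q)/3 = 5/4 - 4/(3*Q))
(N(-1, 0) + 13)**2/((-6*51)) = ((1/12)*(-16 + 15*(-1))/(-1) + 13)**2/((-6*51)) = ((1/12)*(-1)*(-16 - 15) + 13)**2/(-306) = ((1/12)*(-1)*(-31) + 13)**2*(-1/306) = (31/12 + 13)**2*(-1/306) = (187/12)**2*(-1/306) = (34969/144)*(-1/306) = -2057/2592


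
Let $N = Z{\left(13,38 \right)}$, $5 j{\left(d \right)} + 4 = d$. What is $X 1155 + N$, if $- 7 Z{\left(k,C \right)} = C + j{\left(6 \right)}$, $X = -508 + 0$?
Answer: $- \frac{20536092}{35} \approx -5.8675 \cdot 10^{5}$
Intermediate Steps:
$j{\left(d \right)} = - \frac{4}{5} + \frac{d}{5}$
$X = -508$
$Z{\left(k,C \right)} = - \frac{2}{35} - \frac{C}{7}$ ($Z{\left(k,C \right)} = - \frac{C + \left(- \frac{4}{5} + \frac{1}{5} \cdot 6\right)}{7} = - \frac{C + \left(- \frac{4}{5} + \frac{6}{5}\right)}{7} = - \frac{C + \frac{2}{5}}{7} = - \frac{\frac{2}{5} + C}{7} = - \frac{2}{35} - \frac{C}{7}$)
$N = - \frac{192}{35}$ ($N = - \frac{2}{35} - \frac{38}{7} = - \frac{192}{35} \approx -5.4857$)
$X 1155 + N = \left(-508\right) 1155 - \frac{192}{35} = -586740 - \frac{192}{35} = - \frac{20536092}{35}$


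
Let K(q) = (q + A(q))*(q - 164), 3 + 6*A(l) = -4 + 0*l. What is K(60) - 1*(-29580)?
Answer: 70384/3 ≈ 23461.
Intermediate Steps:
A(l) = -7/6 (A(l) = -1/2 + (-4 + 0*l)/6 = -1/2 + (-4 + 0)/6 = -1/2 + (1/6)*(-4) = -1/2 - 2/3 = -7/6)
K(q) = (-164 + q)*(-7/6 + q) (K(q) = (q - 7/6)*(q - 164) = (-7/6 + q)*(-164 + q) = (-164 + q)*(-7/6 + q))
K(60) - 1*(-29580) = (574/3 + 60**2 - 991/6*60) - 1*(-29580) = (574/3 + 3600 - 9910) + 29580 = -18356/3 + 29580 = 70384/3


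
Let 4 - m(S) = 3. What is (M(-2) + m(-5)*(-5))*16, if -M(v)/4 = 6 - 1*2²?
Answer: -208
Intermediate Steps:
m(S) = 1 (m(S) = 4 - 1*3 = 4 - 3 = 1)
M(v) = -8 (M(v) = -4*(6 - 1*2²) = -4*(6 - 1*4) = -4*(6 - 4) = -4*2 = -8)
(M(-2) + m(-5)*(-5))*16 = (-8 + 1*(-5))*16 = (-8 - 5)*16 = -13*16 = -208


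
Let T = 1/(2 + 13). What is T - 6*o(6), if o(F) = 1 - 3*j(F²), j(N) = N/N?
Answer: 181/15 ≈ 12.067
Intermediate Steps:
T = 1/15 ≈ 0.066667
j(N) = 1
o(F) = -2 (o(F) = 1 - 3*1 = 1 - 3 = -2)
T - 6*o(6) = 1/15 - 6*(-2) = 1/15 + 12 = 181/15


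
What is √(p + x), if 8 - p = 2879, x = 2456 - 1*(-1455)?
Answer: 4*√65 ≈ 32.249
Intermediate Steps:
x = 3911 (x = 2456 + 1455 = 3911)
p = -2871 (p = 8 - 1*2879 = 8 - 2879 = -2871)
√(p + x) = √(-2871 + 3911) = √1040 = 4*√65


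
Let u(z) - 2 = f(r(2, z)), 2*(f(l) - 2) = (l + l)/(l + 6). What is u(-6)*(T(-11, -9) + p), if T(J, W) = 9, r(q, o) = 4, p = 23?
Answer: 704/5 ≈ 140.80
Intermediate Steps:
f(l) = 2 + l/(6 + l) (f(l) = 2 + ((l + l)/(l + 6))/2 = 2 + ((2*l)/(6 + l))/2 = 2 + (2*l/(6 + l))/2 = 2 + l/(6 + l))
u(z) = 22/5 (u(z) = 2 + 3*(4 + 4)/(6 + 4) = 2 + 3*8/10 = 2 + 3*(⅒)*8 = 2 + 12/5 = 22/5)
u(-6)*(T(-11, -9) + p) = 22*(9 + 23)/5 = (22/5)*32 = 704/5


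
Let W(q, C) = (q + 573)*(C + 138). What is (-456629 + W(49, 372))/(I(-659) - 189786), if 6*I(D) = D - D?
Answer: 139409/189786 ≈ 0.73456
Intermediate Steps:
I(D) = 0 (I(D) = (D - D)/6 = (1/6)*0 = 0)
W(q, C) = (138 + C)*(573 + q) (W(q, C) = (573 + q)*(138 + C) = (138 + C)*(573 + q))
(-456629 + W(49, 372))/(I(-659) - 189786) = (-456629 + (79074 + 138*49 + 573*372 + 372*49))/(0 - 189786) = (-456629 + (79074 + 6762 + 213156 + 18228))/(-189786) = (-456629 + 317220)*(-1/189786) = -139409*(-1/189786) = 139409/189786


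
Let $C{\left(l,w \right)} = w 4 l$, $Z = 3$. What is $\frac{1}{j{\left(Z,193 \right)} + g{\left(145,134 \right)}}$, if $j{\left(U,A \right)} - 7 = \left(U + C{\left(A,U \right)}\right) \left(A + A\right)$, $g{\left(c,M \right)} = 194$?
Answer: $\frac{1}{895335} \approx 1.1169 \cdot 10^{-6}$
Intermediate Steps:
$C{\left(l,w \right)} = 4 l w$ ($C{\left(l,w \right)} = 4 w l = 4 l w$)
$j{\left(U,A \right)} = 7 + 2 A \left(U + 4 A U\right)$ ($j{\left(U,A \right)} = 7 + \left(U + 4 A U\right) \left(A + A\right) = 7 + \left(U + 4 A U\right) 2 A = 7 + 2 A \left(U + 4 A U\right)$)
$\frac{1}{j{\left(Z,193 \right)} + g{\left(145,134 \right)}} = \frac{1}{\left(7 + 2 \cdot 193 \cdot 3 + 8 \cdot 3 \cdot 193^{2}\right) + 194} = \frac{1}{\left(7 + 1158 + 8 \cdot 3 \cdot 37249\right) + 194} = \frac{1}{\left(7 + 1158 + 893976\right) + 194} = \frac{1}{895141 + 194} = \frac{1}{895335}$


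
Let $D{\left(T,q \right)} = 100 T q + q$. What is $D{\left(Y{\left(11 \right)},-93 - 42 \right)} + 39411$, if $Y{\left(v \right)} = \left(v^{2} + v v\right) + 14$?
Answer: $-3416724$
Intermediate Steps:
$Y{\left(v \right)} = 14 + 2 v^{2}$ ($Y{\left(v \right)} = \left(v^{2} + v^{2}\right) + 14 = 2 v^{2} + 14 = 14 + 2 v^{2}$)
$D{\left(T,q \right)} = q + 100 T q$ ($D{\left(T,q \right)} = 100 T q + q = q + 100 T q$)
$D{\left(Y{\left(11 \right)},-93 - 42 \right)} + 39411 = \left(-93 - 42\right) \left(1 + 100 \left(14 + 2 \cdot 11^{2}\right)\right) + 39411 = \left(-93 - 42\right) \left(1 + 100 \left(14 + 2 \cdot 121\right)\right) + 39411 = - 135 \left(1 + 100 \left(14 + 242\right)\right) + 39411 = - 135 \left(1 + 100 \cdot 256\right) + 39411 = - 135 \left(1 + 25600\right) + 39411 = \left(-135\right) 25601 + 39411 = -3456135 + 39411 = -3416724$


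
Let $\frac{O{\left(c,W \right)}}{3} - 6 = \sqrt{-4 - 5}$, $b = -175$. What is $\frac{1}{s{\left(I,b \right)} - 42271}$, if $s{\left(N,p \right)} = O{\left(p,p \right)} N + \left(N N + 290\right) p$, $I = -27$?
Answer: $- \frac{73694}{16292436591} + \frac{27 i}{5430812197} \approx -4.5232 \cdot 10^{-6} + 4.9716 \cdot 10^{-9} i$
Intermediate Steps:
$O{\left(c,W \right)} = 18 + 9 i$ ($O{\left(c,W \right)} = 18 + 3 \sqrt{-4 - 5} = 18 + 3 \sqrt{-9} = 18 + 3 \cdot 3 i = 18 + 9 i$)
$s{\left(N,p \right)} = N \left(18 + 9 i\right) + p \left(290 + N^{2}\right)$ ($s{\left(N,p \right)} = \left(18 + 9 i\right) N + \left(N N + 290\right) p = N \left(18 + 9 i\right) + \left(N^{2} + 290\right) p = N \left(18 + 9 i\right) + \left(290 + N^{2}\right) p = N \left(18 + 9 i\right) + p \left(290 + N^{2}\right)$)
$\frac{1}{s{\left(I,b \right)} - 42271} = \frac{1}{\left(290 \left(-175\right) - 175 \left(-27\right)^{2} + 9 \left(-27\right) \left(2 + i\right)\right) - 42271} = \frac{1}{\left(-50750 - 127575 - \left(486 + 243 i\right)\right) - 42271} = \frac{1}{\left(-178811 - 243 i\right) - 42271} = \frac{1}{-221082 - 243 i} = \frac{-221082 + 243 i}{48877309773}$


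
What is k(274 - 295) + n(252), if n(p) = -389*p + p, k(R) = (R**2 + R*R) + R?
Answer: -96915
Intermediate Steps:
k(R) = R + 2*R**2 (k(R) = (R**2 + R**2) + R = 2*R**2 + R = R + 2*R**2)
n(p) = -388*p
k(274 - 295) + n(252) = (274 - 295)*(1 + 2*(274 - 295)) - 388*252 = -21*(1 + 2*(-21)) - 97776 = -21*(1 - 42) - 97776 = -21*(-41) - 97776 = 861 - 97776 = -96915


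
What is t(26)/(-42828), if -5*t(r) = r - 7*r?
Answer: -13/17845 ≈ -0.00072850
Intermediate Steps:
t(r) = 6*r/5 (t(r) = -(r - 7*r)/5 = -(-6)*r/5 = 6*r/5)
t(26)/(-42828) = ((6/5)*26)/(-42828) = (156/5)*(-1/42828) = -13/17845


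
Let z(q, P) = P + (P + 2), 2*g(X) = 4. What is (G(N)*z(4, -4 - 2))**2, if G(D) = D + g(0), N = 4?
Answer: 3600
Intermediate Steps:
g(X) = 2 (g(X) = (1/2)*4 = 2)
G(D) = 2 + D (G(D) = D + 2 = 2 + D)
z(q, P) = 2 + 2*P (z(q, P) = P + (2 + P) = 2 + 2*P)
(G(N)*z(4, -4 - 2))**2 = ((2 + 4)*(2 + 2*(-4 - 2)))**2 = (6*(2 + 2*(-6)))**2 = (6*(2 - 12))**2 = (6*(-10))**2 = (-60)**2 = 3600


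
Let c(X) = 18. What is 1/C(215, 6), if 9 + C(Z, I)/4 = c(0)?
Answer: 1/36 ≈ 0.027778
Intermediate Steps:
C(Z, I) = 36 (C(Z, I) = -36 + 4*18 = -36 + 72 = 36)
1/C(215, 6) = 1/36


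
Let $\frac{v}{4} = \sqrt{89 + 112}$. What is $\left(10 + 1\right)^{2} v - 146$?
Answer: $-146 + 484 \sqrt{201} \approx 6715.9$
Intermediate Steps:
$v = 4 \sqrt{201}$ ($v = 4 \sqrt{89 + 112} = 4 \sqrt{201} \approx 56.71$)
$\left(10 + 1\right)^{2} v - 146 = \left(10 + 1\right)^{2} \cdot 4 \sqrt{201} - 146 = 11^{2} \cdot 4 \sqrt{201} - 146 = 121 \cdot 4 \sqrt{201} - 146 = 484 \sqrt{201} - 146 = -146 + 484 \sqrt{201}$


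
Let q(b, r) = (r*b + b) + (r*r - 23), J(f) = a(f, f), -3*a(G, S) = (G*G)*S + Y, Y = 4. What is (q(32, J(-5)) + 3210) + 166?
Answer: 56722/9 ≈ 6302.4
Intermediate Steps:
a(G, S) = -4/3 - S*G²/3 (a(G, S) = -((G*G)*S + 4)/3 = -(G²*S + 4)/3 = -(S*G² + 4)/3 = -(4 + S*G²)/3 = -4/3 - S*G²/3)
J(f) = -4/3 - f³/3 (J(f) = -4/3 - f*f²/3 = -4/3 - f³/3)
q(b, r) = -23 + b + r² + b*r (q(b, r) = (b*r + b) + (r² - 23) = (b + b*r) + (-23 + r²) = -23 + b + r² + b*r)
(q(32, J(-5)) + 3210) + 166 = ((-23 + 32 + (-4/3 - ⅓*(-5)³)² + 32*(-4/3 - ⅓*(-5)³)) + 3210) + 166 = ((-23 + 32 + (-4/3 - ⅓*(-125))² + 32*(-4/3 - ⅓*(-125))) + 3210) + 166 = ((-23 + 32 + (-4/3 + 125/3)² + 32*(-4/3 + 125/3)) + 3210) + 166 = ((-23 + 32 + (121/3)² + 32*(121/3)) + 3210) + 166 = ((-23 + 32 + 14641/9 + 3872/3) + 3210) + 166 = (26338/9 + 3210) + 166 = 55228/9 + 166 = 56722/9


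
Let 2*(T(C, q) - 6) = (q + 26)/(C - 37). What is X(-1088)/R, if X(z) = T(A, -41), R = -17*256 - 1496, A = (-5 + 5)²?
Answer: -27/25456 ≈ -0.0010607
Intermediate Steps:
A = 0 (A = 0² = 0)
R = -5848 (R = -4352 - 1496 = -5848)
T(C, q) = 6 + (26 + q)/(2*(-37 + C)) (T(C, q) = 6 + ((q + 26)/(C - 37))/2 = 6 + ((26 + q)/(-37 + C))/2 = 6 + (26 + q)/(2*(-37 + C)))
X(z) = 459/74 (X(z) = (-418 - 41 + 12*0)/(2*(-37 + 0)) = (½)*(-418 - 41 + 0)/(-37) = (½)*(-1/37)*(-459) = 459/74)
X(-1088)/R = (459/74)/(-5848) = (459/74)*(-1/5848) = -27/25456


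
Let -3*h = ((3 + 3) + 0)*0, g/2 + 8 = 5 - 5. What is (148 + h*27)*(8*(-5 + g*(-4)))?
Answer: 69856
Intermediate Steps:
g = -16 (g = -16 + 2*(5 - 5) = -16 + 2*0 = -16 + 0 = -16)
h = 0 (h = -((3 + 3) + 0)*0/3 = -(6 + 0)*0/3 = -2*0 = -1/3*0 = 0)
(148 + h*27)*(8*(-5 + g*(-4))) = (148 + 0*27)*(8*(-5 - 16*(-4))) = (148 + 0)*(8*(-5 + 64)) = 148*(8*59) = 148*472 = 69856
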